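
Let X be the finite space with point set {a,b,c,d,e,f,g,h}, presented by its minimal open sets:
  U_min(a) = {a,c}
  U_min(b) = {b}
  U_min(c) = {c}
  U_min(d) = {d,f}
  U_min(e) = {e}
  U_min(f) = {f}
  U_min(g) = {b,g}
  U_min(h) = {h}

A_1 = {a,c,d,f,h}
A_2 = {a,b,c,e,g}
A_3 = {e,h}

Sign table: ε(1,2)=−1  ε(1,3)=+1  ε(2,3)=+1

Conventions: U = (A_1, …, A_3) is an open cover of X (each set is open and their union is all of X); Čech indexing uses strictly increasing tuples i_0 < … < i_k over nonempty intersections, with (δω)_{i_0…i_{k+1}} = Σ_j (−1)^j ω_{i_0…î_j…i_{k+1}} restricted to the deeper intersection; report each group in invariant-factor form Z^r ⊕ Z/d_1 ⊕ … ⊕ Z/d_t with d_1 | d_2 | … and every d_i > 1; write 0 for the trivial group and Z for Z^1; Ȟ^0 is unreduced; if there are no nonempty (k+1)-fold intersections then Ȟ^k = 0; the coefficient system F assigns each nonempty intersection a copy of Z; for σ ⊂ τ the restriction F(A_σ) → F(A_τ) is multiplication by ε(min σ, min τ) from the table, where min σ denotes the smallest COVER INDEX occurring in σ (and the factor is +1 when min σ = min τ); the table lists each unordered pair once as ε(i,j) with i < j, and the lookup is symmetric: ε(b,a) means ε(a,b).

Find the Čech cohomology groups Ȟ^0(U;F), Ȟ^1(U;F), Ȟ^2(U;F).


Ȟ^0 ≅ 0, Ȟ^1 ≅ Z/2 and Ȟ^2 ≅ 0

nerve of the cover:
  A12={a,c} A13={h} A23={e}
C dims 3,3; δ0: rk 3, SNF 1^2·2
Ȟ^0 = (3 − 3) − 0 = 0, so Ȟ^0 ≅ 0
Ȟ^1 = (3 − 0) − 3 = 0 plus torsion [2], so Ȟ^1 ≅ Z/2
Ȟ^2 = (0 − 0) − 0 = 0, so Ȟ^2 ≅ 0


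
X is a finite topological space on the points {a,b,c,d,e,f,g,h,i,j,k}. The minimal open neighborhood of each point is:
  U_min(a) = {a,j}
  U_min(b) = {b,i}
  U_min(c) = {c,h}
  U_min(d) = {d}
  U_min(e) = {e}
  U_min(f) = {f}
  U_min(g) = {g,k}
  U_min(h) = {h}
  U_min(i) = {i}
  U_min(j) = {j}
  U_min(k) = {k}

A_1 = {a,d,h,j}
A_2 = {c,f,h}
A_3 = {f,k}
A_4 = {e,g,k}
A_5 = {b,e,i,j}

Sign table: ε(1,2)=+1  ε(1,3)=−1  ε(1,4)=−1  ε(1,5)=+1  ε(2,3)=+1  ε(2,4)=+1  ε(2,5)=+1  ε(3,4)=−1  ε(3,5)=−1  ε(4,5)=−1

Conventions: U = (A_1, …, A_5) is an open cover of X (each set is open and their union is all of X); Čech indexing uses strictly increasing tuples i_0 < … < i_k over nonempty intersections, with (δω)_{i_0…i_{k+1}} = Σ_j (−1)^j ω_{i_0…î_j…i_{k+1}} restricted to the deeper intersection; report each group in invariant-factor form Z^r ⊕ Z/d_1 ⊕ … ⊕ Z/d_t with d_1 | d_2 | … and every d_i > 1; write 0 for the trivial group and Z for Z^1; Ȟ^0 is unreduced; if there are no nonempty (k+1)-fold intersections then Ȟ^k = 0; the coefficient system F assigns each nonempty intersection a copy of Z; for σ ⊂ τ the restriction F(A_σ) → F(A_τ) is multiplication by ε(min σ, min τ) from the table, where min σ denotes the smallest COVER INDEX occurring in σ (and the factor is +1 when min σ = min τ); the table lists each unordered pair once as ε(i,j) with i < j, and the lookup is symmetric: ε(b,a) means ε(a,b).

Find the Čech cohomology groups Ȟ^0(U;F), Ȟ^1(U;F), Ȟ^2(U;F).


Ȟ^0 = Z,  Ȟ^1 = Z,  Ȟ^2 = 0

nonempty overlaps:
  A12={h} A15={j} A23={f} A34={k} A45={e}
C dims 5,5; δ0: rk 4, SNF 1^4
degree 0: 5−4−0 = 1 → Ȟ^0 ≅ Z
degree 1: 5−0−4 = 1 → Ȟ^1 ≅ Z
degree 2: 0−0−0 = 0 → Ȟ^2 ≅ 0


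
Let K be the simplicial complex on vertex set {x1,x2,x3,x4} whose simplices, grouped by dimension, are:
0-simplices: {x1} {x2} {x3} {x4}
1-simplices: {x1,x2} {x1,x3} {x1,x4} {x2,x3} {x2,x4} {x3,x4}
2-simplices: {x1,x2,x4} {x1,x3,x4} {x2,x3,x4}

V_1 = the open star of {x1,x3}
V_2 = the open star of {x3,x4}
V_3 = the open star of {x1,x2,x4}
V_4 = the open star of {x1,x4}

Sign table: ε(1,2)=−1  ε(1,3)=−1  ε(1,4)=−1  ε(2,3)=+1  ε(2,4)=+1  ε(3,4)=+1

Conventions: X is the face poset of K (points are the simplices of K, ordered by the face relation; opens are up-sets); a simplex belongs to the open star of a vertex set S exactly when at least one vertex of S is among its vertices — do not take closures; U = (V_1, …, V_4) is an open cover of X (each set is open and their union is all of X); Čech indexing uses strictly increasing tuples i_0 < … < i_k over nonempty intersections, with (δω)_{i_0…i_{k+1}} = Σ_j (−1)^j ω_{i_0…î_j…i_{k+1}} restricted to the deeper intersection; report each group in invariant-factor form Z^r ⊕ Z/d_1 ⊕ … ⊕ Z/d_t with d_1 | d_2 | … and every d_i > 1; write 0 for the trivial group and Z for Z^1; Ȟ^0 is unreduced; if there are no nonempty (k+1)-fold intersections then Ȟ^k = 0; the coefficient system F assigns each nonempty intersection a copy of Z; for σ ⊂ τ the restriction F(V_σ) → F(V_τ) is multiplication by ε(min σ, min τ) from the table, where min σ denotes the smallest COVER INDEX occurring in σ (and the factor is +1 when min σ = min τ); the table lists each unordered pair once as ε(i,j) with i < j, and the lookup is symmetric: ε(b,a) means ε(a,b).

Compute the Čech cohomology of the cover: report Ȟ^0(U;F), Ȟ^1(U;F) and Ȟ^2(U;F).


Ȟ^0 ≅ Z,  Ȟ^1 ≅ 0,  Ȟ^2 ≅ 0

nonempty overlaps:
  V1={{x1},{x3},{x1,x2},{x1,x3},{x1,x4},{x2,x3},{x3,x4},{x1,x2,x4},{x1,x3,x4},{x2,x3,x4}} V2={{x3},{x4},{x1,x3},{x1,x4},{x2,x3},{x2,x4},{x3,x4},{x1,x2,x4},{x1,x3,x4},{x2,x3,x4}} V3={{x1},{x2},{x4},{x1,x2},{x1,x3},{x1,x4},{x2,x3},{x2,x4},{x3,x4},{x1,x2,x4},{x1,x3,x4},{x2,x3,x4}} V4={{x1},{x4},{x1,x2},{x1,x3},{x1,x4},{x2,x4},{x3,x4},{x1,x2,x4},{x1,x3,x4},{x2,x3,x4}}
  V12={{x3},{x1,x3},{x1,x4},{x2,x3},{x3,x4},{x1,x2,x4},{x1,x3,x4},{x2,x3,x4}} V13={{x1},{x1,x2},{x1,x3},{x1,x4},{x2,x3},{x3,x4},{x1,x2,x4},{x1,x3,x4},{x2,x3,x4}} V14={{x1},{x1,x2},{x1,x3},{x1,x4},{x3,x4},{x1,x2,x4},{x1,x3,x4},{x2,x3,x4}} V23={{x4},{x1,x3},{x1,x4},{x2,x3},{x2,x4},{x3,x4},{x1,x2,x4},{x1,x3,x4},{x2,x3,x4}} V24={{x4},{x1,x3},{x1,x4},{x2,x4},{x3,x4},{x1,x2,x4},{x1,x3,x4},{x2,x3,x4}} V34={{x1},{x4},{x1,x2},{x1,x3},{x1,x4},{x2,x4},{x3,x4},{x1,x2,x4},{x1,x3,x4},{x2,x3,x4}}
  V123={{x1,x3},{x1,x4},{x2,x3},{x3,x4},{x1,x2,x4},{x1,x3,x4},{x2,x3,x4}} V124={{x1,x3},{x1,x4},{x3,x4},{x1,x2,x4},{x1,x3,x4},{x2,x3,x4}} V134={{x1},{x1,x2},{x1,x3},{x1,x4},{x3,x4},{x1,x2,x4},{x1,x3,x4},{x2,x3,x4}} V234={{x4},{x1,x3},{x1,x4},{x2,x4},{x3,x4},{x1,x2,x4},{x1,x3,x4},{x2,x3,x4}}
  V1234={{x1,x3},{x1,x4},{x3,x4},{x1,x2,x4},{x1,x3,x4},{x2,x3,x4}}
C dims 4,6,4,1; δ0: rk 3, SNF 1^3; δ1: rk 3, SNF 1^3; δ2: rk 1, SNF 1^1
degree 0: 4−3−0 = 1 → Ȟ^0 ≅ Z
degree 1: 6−3−3 = 0 → Ȟ^1 ≅ 0
degree 2: 4−1−3 = 0 → Ȟ^2 ≅ 0


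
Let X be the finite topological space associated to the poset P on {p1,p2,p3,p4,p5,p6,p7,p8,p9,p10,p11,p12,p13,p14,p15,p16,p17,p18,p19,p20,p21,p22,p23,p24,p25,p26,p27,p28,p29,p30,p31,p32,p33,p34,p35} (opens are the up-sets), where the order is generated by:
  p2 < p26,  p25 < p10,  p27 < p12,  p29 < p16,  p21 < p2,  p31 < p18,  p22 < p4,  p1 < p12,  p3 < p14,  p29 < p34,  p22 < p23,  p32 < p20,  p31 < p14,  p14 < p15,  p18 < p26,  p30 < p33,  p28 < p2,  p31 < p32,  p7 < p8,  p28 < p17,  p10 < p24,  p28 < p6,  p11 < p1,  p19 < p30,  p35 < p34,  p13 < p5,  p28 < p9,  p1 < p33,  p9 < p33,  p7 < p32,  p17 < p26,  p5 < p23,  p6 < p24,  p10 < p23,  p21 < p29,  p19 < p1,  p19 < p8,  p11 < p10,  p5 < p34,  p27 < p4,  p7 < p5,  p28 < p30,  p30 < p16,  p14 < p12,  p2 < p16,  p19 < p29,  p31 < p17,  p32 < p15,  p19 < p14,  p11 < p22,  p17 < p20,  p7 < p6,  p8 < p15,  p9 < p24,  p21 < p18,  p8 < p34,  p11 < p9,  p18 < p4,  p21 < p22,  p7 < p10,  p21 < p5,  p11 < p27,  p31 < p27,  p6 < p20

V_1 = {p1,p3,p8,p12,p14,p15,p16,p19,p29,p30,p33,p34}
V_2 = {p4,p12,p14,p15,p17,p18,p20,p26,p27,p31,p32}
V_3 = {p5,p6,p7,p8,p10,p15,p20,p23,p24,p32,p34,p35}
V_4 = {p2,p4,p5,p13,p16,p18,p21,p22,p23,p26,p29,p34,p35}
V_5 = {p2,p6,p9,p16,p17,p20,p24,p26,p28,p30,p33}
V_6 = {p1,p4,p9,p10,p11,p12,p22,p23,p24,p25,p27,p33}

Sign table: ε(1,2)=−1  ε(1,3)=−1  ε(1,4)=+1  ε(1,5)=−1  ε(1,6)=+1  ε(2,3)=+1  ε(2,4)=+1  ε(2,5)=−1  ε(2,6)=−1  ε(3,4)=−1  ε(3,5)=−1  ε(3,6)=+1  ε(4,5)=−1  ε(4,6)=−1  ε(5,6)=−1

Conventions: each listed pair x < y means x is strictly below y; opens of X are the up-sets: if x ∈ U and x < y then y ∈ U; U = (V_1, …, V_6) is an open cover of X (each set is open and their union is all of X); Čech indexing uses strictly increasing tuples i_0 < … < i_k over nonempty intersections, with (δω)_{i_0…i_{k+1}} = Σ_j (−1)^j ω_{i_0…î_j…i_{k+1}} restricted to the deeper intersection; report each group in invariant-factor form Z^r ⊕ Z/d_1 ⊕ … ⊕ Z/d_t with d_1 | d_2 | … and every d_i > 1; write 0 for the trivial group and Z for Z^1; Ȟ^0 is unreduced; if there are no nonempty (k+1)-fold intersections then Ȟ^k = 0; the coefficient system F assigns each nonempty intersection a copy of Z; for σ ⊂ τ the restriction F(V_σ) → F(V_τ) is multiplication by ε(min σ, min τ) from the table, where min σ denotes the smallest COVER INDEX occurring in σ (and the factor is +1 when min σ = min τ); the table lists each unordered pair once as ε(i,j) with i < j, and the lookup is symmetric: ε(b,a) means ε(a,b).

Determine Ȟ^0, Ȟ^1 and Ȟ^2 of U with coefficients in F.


Ȟ^0 = 0, Ȟ^1 = Z/2, Ȟ^2 = Z

nonempty overlaps:
  V12={p12,p14,p15} V13={p8,p15,p34} V14={p16,p29,p34} V15={p16,p30,p33} V16={p1,p12,p33} V23={p15,p20,p32} V24={p4,p18,p26} V25={p17,p20,p26} V26={p4,p12,p27} V34={p5,p23,p34,p35} V35={p6,p20,p24} V36={p10,p23,p24} V45={p2,p16,p26} V46={p4,p22,p23} V56={p9,p24,p33}
  V123={p15} V126={p12} V134={p34} V145={p16} V156={p33} V235={p20} V245={p26} V246={p4} V346={p23} V356={p24}
C dims 6,15,10; δ0: rk 6, SNF 1^5·2; δ1: rk 9, SNF 1^9
degree 0: 6−6−0 = 0 → Ȟ^0 ≅ 0
degree 1: 15−9−6 = 0 plus torsion [2] → Ȟ^1 ≅ Z/2
degree 2: 10−0−9 = 1 → Ȟ^2 ≅ Z


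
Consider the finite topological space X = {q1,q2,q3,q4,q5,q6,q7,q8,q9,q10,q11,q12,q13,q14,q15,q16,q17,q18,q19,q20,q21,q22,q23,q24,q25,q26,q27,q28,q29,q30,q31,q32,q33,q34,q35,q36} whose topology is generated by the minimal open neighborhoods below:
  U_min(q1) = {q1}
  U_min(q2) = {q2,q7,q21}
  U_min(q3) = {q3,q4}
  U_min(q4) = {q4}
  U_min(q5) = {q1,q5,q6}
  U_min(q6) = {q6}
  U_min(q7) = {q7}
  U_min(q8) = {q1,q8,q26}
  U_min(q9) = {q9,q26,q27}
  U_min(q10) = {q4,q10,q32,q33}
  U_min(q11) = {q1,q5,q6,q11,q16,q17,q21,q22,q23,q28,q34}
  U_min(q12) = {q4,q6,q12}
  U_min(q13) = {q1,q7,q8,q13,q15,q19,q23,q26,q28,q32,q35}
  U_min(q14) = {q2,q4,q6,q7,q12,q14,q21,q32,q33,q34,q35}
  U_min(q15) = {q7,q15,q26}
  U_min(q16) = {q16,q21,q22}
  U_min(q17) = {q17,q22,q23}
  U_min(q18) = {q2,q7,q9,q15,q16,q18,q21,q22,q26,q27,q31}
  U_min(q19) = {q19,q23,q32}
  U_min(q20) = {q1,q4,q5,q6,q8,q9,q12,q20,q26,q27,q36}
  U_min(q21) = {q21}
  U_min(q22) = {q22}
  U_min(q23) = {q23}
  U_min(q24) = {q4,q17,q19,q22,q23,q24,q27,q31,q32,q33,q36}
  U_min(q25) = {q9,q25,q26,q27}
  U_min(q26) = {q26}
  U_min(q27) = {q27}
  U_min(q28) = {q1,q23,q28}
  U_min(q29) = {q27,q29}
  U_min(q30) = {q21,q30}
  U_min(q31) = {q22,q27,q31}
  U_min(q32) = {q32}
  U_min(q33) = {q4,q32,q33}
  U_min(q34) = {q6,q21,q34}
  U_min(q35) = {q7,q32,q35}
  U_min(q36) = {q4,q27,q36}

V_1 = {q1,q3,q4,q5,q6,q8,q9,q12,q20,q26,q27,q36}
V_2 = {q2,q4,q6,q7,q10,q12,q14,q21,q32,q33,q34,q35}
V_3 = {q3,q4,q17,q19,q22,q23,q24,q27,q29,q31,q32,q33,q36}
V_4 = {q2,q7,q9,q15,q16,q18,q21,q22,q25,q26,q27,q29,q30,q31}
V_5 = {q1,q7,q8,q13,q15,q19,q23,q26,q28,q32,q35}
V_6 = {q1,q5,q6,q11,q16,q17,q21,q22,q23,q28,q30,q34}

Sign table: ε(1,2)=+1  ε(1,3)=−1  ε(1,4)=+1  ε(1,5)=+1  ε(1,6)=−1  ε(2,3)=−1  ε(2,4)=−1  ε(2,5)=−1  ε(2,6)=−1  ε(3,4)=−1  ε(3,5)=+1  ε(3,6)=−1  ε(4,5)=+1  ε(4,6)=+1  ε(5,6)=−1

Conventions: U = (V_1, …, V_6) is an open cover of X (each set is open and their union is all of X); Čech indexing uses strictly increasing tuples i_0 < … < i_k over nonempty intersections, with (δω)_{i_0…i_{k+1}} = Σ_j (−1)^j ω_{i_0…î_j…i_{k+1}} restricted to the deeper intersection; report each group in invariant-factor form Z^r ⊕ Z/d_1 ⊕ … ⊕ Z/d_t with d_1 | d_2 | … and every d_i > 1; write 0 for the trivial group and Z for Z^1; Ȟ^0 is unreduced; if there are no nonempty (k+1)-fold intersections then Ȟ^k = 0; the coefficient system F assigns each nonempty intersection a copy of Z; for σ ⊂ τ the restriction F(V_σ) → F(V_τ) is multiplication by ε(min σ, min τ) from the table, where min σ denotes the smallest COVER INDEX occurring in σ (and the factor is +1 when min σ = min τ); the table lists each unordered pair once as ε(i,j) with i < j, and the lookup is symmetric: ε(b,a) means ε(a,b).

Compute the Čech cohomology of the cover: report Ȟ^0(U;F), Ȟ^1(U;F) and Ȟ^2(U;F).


Ȟ^0 = 0, Ȟ^1 = Z/2 and Ȟ^2 = Z

nonempty intersections:
  V12={q4,q6,q12} V13={q3,q4,q27,q36} V14={q9,q26,q27} V15={q1,q8,q26} V16={q1,q5,q6} V23={q4,q32,q33} V24={q2,q7,q21} V25={q7,q32,q35} V26={q6,q21,q34} V34={q22,q27,q29,q31} V35={q19,q23,q32} V36={q17,q22,q23} V45={q7,q15,q26} V46={q16,q21,q22,q30} V56={q1,q23,q28}
  V123={q4} V126={q6} V134={q27} V145={q26} V156={q1} V235={q32} V245={q7} V246={q21} V346={q22} V356={q23}
C dims 6,15,10; δ0: rk 6, SNF 1^5·2; δ1: rk 9, SNF 1^9
Ȟ^0: (6−6)−0=0 ⇒ 0
Ȟ^1: (15−9)−6=0 plus torsion [2] ⇒ Z/2
Ȟ^2: (10−0)−9=1 ⇒ Z


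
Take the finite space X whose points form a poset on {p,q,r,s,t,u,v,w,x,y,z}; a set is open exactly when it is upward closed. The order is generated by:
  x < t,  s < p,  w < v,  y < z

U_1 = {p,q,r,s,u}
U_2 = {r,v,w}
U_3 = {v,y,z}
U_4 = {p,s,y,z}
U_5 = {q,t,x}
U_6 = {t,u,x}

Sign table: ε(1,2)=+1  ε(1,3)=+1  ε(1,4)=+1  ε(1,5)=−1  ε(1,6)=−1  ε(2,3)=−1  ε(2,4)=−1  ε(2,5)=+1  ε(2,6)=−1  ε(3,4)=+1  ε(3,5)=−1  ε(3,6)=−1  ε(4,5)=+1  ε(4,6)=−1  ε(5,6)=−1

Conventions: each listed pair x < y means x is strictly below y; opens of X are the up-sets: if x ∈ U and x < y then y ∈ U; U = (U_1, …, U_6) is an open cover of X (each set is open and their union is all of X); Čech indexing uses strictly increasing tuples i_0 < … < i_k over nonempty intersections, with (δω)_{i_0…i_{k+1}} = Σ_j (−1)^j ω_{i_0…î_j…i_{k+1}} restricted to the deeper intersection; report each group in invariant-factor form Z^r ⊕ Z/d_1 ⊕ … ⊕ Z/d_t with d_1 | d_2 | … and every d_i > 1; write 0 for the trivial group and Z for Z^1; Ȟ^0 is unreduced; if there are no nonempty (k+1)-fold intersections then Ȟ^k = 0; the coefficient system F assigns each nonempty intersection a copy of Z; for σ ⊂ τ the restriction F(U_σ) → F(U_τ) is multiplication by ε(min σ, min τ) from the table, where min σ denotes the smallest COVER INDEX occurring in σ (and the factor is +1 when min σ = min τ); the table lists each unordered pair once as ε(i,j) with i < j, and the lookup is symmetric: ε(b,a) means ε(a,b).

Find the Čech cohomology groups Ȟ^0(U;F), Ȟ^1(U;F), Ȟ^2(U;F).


nonempty overlaps:
  U12={r} U14={p,s} U15={q} U16={u} U23={v} U34={y,z} U56={t,x}
C dims 6,7; δ0: rk 6, SNF 1^5·2
degree 0: 6−6−0 = 0 → Ȟ^0 ≅ 0
degree 1: 7−0−6 = 1 plus torsion [2] → Ȟ^1 ≅ Z ⊕ Z/2
degree 2: 0−0−0 = 0 → Ȟ^2 ≅ 0

Ȟ^0(U;F) ≅ 0, Ȟ^1(U;F) ≅ Z ⊕ Z/2, Ȟ^2(U;F) ≅ 0


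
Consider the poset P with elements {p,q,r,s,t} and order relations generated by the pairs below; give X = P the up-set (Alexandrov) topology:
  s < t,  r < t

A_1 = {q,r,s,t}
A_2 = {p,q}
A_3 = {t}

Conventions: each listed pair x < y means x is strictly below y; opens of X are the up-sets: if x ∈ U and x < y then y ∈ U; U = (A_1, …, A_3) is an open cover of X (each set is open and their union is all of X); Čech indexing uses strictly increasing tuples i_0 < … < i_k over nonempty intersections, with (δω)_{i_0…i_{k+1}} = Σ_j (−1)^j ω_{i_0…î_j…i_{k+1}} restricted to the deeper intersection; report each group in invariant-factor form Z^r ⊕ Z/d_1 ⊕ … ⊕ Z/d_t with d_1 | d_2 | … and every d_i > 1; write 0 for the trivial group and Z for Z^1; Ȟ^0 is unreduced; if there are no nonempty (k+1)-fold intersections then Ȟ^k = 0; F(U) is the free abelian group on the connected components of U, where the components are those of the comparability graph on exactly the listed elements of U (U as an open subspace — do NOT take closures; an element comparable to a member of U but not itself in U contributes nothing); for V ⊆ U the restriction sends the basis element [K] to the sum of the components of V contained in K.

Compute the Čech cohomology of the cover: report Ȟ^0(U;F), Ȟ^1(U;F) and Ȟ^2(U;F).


nerve simplices:
  A12={q} A13={t}
components per intersection:
  A1: {q} {r,s,t}
  A2: {p} {q}
  A3: {t}
  A12: {q}
  A13: {t}
C dims 5,2; δ0: rk 2, SNF 1^2
degree 0: 5−2−0 = 3 → Ȟ^0 ≅ Z^3
degree 1: 2−0−2 = 0 → Ȟ^1 ≅ 0
degree 2: 0−0−0 = 0 → Ȟ^2 ≅ 0

Ȟ^0(U;F) ≅ Z^3, Ȟ^1(U;F) ≅ 0, Ȟ^2(U;F) ≅ 0


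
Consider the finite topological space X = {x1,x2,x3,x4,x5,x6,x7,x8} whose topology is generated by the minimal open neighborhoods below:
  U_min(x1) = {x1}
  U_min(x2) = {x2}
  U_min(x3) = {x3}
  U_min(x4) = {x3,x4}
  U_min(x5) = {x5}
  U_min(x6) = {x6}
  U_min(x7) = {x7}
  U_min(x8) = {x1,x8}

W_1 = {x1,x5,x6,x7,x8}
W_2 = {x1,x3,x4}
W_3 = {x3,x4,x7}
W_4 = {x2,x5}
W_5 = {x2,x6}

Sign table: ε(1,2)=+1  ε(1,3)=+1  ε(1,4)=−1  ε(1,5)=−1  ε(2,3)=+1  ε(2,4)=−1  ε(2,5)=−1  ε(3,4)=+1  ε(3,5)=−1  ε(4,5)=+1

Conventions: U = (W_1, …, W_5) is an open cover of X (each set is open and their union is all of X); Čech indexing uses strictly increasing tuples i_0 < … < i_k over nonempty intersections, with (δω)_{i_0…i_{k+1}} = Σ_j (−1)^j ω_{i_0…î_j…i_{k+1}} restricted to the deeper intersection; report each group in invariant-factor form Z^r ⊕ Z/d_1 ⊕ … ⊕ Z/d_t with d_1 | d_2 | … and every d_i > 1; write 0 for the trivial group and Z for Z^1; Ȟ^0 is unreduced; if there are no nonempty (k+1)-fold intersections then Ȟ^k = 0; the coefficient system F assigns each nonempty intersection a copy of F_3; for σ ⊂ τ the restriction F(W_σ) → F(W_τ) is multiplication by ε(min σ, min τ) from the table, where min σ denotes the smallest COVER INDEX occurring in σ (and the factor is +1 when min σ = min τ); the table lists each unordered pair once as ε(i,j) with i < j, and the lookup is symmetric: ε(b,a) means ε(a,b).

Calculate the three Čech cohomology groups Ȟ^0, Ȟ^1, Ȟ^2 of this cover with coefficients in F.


Ȟ^0(U;F) ≅ Z/3,  Ȟ^1(U;F) ≅ Z/3 ⊕ Z/3,  Ȟ^2(U;F) ≅ 0

nonempty intersections:
  W12={x1} W13={x7} W14={x5} W15={x6} W23={x3,x4} W45={x2}
C dims 5,6; δ0: rk_F3 4
Ȟ^0: (5−4)−0=1 ⇒ Z/3
Ȟ^1: (6−0)−4=2 ⇒ Z/3 ⊕ Z/3
Ȟ^2: (0−0)−0=0 ⇒ 0


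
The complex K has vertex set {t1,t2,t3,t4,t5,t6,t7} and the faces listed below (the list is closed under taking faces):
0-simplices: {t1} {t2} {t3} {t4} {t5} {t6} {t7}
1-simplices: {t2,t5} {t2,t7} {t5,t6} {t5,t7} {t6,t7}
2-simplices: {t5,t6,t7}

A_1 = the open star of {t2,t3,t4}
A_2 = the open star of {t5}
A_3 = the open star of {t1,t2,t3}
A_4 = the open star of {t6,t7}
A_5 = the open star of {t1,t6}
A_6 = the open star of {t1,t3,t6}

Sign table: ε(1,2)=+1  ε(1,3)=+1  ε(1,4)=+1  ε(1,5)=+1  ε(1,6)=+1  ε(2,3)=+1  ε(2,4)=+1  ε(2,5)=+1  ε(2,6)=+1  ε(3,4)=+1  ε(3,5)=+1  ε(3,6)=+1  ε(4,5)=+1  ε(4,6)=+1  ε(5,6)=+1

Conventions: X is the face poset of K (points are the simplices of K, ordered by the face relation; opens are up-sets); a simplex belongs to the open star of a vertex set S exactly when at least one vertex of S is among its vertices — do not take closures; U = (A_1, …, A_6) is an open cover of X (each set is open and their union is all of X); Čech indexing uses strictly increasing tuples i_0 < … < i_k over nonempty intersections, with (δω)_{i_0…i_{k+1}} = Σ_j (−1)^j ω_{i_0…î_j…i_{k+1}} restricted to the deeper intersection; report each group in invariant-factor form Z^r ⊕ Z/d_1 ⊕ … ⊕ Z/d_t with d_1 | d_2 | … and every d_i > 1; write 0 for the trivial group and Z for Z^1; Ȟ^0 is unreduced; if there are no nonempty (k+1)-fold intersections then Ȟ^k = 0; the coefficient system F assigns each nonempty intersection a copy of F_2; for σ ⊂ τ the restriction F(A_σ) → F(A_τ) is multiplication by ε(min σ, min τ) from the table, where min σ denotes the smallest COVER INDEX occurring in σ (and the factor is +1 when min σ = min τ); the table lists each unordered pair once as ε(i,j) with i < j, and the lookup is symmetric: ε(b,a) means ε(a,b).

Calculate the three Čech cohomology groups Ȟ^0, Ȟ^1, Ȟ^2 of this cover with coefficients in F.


nonempty intersections:
  A1={{t2},{t3},{t4},{t2,t5},{t2,t7}} A2={{t5},{t2,t5},{t5,t6},{t5,t7},{t5,t6,t7}} A3={{t1},{t2},{t3},{t2,t5},{t2,t7}} A4={{t6},{t7},{t2,t7},{t5,t6},{t5,t7},{t6,t7},{t5,t6,t7}} A5={{t1},{t6},{t5,t6},{t6,t7},{t5,t6,t7}} A6={{t1},{t3},{t6},{t5,t6},{t6,t7},{t5,t6,t7}}
  A12={{t2,t5}} A13={{t2},{t3},{t2,t5},{t2,t7}} A14={{t2,t7}} A16={{t3}} A23={{t2,t5}} A24={{t5,t6},{t5,t7},{t5,t6,t7}} A25={{t5,t6},{t5,t6,t7}} A26={{t5,t6},{t5,t6,t7}} A34={{t2,t7}} A35={{t1}} A36={{t1},{t3}} A45={{t6},{t5,t6},{t6,t7},{t5,t6,t7}} A46={{t6},{t5,t6},{t6,t7},{t5,t6,t7}} A56={{t1},{t6},{t5,t6},{t6,t7},{t5,t6,t7}}
  A123={{t2,t5}} A134={{t2,t7}} A136={{t3}} A245={{t5,t6},{t5,t6,t7}} A246={{t5,t6},{t5,t6,t7}} A256={{t5,t6},{t5,t6,t7}} A356={{t1}} A456={{t6},{t5,t6},{t6,t7},{t5,t6,t7}}
  A2456={{t5,t6},{t5,t6,t7}}
C dims 6,14,8,1; δ0: rk_F2 5; δ1: rk_F2 7; δ2: rk_F2 1
Ȟ^0: (6−5)−0=1 ⇒ Z/2
Ȟ^1: (14−7)−5=2 ⇒ Z/2 ⊕ Z/2
Ȟ^2: (8−1)−7=0 ⇒ 0

Ȟ^0 = Z/2, Ȟ^1 = Z/2 ⊕ Z/2, Ȟ^2 = 0


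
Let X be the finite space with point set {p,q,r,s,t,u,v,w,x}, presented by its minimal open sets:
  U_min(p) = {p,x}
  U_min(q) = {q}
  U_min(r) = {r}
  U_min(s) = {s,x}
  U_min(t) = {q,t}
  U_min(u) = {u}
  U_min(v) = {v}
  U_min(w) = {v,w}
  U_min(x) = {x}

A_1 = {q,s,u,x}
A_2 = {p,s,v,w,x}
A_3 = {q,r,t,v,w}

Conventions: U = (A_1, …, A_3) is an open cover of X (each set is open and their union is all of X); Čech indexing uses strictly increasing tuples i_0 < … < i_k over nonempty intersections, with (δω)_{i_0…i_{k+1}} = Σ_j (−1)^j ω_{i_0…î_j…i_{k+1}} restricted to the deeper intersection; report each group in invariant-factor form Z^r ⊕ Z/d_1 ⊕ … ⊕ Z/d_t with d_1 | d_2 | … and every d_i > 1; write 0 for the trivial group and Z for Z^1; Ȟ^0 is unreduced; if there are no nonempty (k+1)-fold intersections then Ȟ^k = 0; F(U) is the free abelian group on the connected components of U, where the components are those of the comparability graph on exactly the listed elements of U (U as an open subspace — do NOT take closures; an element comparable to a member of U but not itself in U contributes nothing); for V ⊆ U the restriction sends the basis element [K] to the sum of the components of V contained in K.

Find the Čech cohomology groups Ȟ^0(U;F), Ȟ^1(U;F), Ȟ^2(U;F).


nerve simplices:
  A12={s,x} A13={q} A23={v,w}
components per intersection:
  A1: {q} {s,x} {u}
  A2: {p,s,x} {v,w}
  A3: {q,t} {r} {v,w}
  A12: {s,x}
  A13: {q}
  A23: {v,w}
C dims 8,3; δ0: rk 3, SNF 1^3
degree 0: 8−3−0 = 5 → Ȟ^0 ≅ Z^5
degree 1: 3−0−3 = 0 → Ȟ^1 ≅ 0
degree 2: 0−0−0 = 0 → Ȟ^2 ≅ 0

Ȟ^0 = Z^5,  Ȟ^1 = 0,  Ȟ^2 = 0


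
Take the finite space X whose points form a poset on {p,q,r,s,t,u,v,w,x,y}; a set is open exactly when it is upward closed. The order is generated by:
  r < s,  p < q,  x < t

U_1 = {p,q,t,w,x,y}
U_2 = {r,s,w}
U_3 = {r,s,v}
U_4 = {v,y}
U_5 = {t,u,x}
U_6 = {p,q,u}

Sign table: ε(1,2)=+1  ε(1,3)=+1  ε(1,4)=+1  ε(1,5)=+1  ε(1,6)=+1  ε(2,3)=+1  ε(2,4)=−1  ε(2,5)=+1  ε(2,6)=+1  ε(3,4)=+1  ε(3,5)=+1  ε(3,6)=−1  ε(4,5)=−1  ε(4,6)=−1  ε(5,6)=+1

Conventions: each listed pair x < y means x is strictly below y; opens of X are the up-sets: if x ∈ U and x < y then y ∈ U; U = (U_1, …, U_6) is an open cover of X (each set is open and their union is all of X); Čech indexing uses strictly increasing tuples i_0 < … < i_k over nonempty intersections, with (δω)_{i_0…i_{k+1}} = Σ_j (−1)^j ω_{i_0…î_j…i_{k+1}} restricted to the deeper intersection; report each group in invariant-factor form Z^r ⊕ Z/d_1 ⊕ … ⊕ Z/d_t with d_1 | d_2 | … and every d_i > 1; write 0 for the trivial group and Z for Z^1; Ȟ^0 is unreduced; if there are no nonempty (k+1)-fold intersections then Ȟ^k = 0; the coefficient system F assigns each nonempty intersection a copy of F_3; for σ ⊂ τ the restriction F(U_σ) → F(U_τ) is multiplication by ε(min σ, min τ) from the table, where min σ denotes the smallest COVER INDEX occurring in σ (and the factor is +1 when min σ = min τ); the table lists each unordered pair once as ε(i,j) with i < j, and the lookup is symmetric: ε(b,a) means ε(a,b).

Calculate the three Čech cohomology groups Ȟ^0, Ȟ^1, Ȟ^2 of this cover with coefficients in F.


Ȟ^0(U;F) ≅ Z/3, Ȟ^1(U;F) ≅ Z/3 ⊕ Z/3 and Ȟ^2(U;F) ≅ 0

nonempty intersections:
  U12={w} U14={y} U15={t,x} U16={p,q} U23={r,s} U34={v} U56={u}
C dims 6,7; δ0: rk_F3 5
Ȟ^0: (6−5)−0=1 ⇒ Z/3
Ȟ^1: (7−0)−5=2 ⇒ Z/3 ⊕ Z/3
Ȟ^2: (0−0)−0=0 ⇒ 0


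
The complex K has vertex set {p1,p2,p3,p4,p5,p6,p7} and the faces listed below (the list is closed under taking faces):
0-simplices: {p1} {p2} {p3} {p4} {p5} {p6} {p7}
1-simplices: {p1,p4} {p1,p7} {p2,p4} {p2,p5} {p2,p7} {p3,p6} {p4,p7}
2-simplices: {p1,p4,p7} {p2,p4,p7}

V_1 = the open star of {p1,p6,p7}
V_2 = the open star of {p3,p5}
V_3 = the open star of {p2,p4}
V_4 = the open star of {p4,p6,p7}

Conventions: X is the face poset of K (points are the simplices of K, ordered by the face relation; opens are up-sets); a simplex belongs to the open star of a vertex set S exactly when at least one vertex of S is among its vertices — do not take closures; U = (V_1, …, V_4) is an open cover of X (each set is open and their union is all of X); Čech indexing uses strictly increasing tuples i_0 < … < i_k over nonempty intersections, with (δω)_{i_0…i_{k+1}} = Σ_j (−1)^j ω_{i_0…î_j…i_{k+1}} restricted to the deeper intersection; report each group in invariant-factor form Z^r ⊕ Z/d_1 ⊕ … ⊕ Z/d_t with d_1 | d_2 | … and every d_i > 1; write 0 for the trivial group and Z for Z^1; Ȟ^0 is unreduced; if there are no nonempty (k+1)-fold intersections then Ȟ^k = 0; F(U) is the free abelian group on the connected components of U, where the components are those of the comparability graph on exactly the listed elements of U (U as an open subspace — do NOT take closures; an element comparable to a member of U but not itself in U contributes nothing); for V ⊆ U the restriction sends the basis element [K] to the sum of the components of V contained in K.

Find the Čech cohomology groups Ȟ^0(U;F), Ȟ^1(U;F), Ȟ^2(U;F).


Ȟ^0 = Z^2,  Ȟ^1 = 0,  Ȟ^2 = 0

nerve of the cover:
  V1={{p1},{p6},{p7},{p1,p4},{p1,p7},{p2,p7},{p3,p6},{p4,p7},{p1,p4,p7},{p2,p4,p7}} V2={{p3},{p5},{p2,p5},{p3,p6}} V3={{p2},{p4},{p1,p4},{p2,p4},{p2,p5},{p2,p7},{p4,p7},{p1,p4,p7},{p2,p4,p7}} V4={{p4},{p6},{p7},{p1,p4},{p1,p7},{p2,p4},{p2,p7},{p3,p6},{p4,p7},{p1,p4,p7},{p2,p4,p7}}
  V12={{p3,p6}} V13={{p1,p4},{p2,p7},{p4,p7},{p1,p4,p7},{p2,p4,p7}} V14={{p6},{p7},{p1,p4},{p1,p7},{p2,p7},{p3,p6},{p4,p7},{p1,p4,p7},{p2,p4,p7}} V23={{p2,p5}} V24={{p3,p6}} V34={{p4},{p1,p4},{p2,p4},{p2,p7},{p4,p7},{p1,p4,p7},{p2,p4,p7}}
  V124={{p3,p6}} V134={{p1,p4},{p2,p7},{p4,p7},{p1,p4,p7},{p2,p4,p7}}
components per intersection:
  V1: {{p1},{p7},{p1,p4},{p1,p7},{p2,p7},{p4,p7},{p1,p4,p7},{p2,p4,p7}} {{p6},{p3,p6}}
  V2: {{p3},{p3,p6}} {{p5},{p2,p5}}
  V3: {{p2},{p4},{p1,p4},{p2,p4},{p2,p5},{p2,p7},{p4,p7},{p1,p4,p7},{p2,p4,p7}}
  V4: {{p4},{p7},{p1,p4},{p1,p7},{p2,p4},{p2,p7},{p4,p7},{p1,p4,p7},{p2,p4,p7}} {{p6},{p3,p6}}
  V12: {{p3,p6}}
  V13: {{p1,p4},{p2,p7},{p4,p7},{p1,p4,p7},{p2,p4,p7}}
  V14: {{p6},{p3,p6}} {{p7},{p1,p4},{p1,p7},{p2,p7},{p4,p7},{p1,p4,p7},{p2,p4,p7}}
  V23: {{p2,p5}}
  V24: {{p3,p6}}
  V34: {{p4},{p1,p4},{p2,p4},{p2,p7},{p4,p7},{p1,p4,p7},{p2,p4,p7}}
  V124: {{p3,p6}}
  V134: {{p1,p4},{p2,p7},{p4,p7},{p1,p4,p7},{p2,p4,p7}}
C dims 7,7,2; δ0: rk 5, SNF 1^5; δ1: rk 2, SNF 1^2
Ȟ^0 = (7 − 5) − 0 = 2, so Ȟ^0 ≅ Z^2
Ȟ^1 = (7 − 2) − 5 = 0, so Ȟ^1 ≅ 0
Ȟ^2 = (2 − 0) − 2 = 0, so Ȟ^2 ≅ 0


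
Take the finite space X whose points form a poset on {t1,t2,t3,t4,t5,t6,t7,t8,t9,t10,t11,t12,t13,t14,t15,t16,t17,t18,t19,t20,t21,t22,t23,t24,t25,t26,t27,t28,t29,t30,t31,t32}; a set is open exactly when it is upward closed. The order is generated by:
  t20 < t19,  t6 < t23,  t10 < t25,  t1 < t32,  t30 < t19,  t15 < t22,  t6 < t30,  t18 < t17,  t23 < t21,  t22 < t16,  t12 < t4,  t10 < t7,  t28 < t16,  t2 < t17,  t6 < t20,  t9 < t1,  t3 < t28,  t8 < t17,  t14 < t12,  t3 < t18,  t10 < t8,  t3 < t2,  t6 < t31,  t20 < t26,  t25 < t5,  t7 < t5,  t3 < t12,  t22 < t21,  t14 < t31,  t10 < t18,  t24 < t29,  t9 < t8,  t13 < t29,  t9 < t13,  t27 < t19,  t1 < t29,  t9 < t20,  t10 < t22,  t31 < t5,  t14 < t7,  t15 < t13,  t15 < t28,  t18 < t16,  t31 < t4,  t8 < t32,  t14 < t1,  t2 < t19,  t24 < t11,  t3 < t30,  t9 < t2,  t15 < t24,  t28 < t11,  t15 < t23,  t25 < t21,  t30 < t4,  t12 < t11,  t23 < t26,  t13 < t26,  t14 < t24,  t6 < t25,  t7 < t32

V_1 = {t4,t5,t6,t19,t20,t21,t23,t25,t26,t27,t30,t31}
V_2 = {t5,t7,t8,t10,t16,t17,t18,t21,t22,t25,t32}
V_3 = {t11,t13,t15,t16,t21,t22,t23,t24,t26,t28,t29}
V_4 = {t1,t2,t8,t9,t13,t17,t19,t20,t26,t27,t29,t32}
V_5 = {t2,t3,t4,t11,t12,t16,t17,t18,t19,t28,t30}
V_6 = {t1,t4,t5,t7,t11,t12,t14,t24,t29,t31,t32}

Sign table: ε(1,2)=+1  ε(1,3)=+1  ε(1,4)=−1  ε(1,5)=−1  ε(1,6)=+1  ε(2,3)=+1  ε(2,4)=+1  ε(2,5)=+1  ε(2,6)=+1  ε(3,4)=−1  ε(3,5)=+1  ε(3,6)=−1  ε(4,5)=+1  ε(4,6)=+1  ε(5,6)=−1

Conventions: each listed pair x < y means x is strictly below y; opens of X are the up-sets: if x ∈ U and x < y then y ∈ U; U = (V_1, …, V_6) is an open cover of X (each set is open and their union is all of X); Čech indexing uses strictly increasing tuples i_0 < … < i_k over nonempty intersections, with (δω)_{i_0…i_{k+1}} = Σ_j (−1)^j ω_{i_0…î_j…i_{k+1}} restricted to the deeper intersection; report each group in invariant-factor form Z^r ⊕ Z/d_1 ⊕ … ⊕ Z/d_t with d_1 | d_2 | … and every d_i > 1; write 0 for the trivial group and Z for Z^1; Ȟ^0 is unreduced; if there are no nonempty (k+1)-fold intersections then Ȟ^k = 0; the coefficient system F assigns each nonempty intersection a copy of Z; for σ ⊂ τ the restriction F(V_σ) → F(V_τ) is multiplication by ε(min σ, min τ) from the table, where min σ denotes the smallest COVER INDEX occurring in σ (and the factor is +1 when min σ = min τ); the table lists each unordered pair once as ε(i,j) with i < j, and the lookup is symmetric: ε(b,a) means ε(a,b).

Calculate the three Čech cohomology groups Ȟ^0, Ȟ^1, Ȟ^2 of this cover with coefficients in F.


Ȟ^0(U;F) ≅ 0, Ȟ^1(U;F) ≅ Z/2 and Ȟ^2(U;F) ≅ Z

intersection data:
  V12={t5,t21,t25} V13={t21,t23,t26} V14={t19,t20,t26,t27} V15={t4,t19,t30} V16={t4,t5,t31} V23={t16,t21,t22} V24={t8,t17,t32} V25={t16,t17,t18} V26={t5,t7,t32} V34={t13,t26,t29} V35={t11,t16,t28} V36={t11,t24,t29} V45={t2,t17,t19} V46={t1,t29,t32} V56={t4,t11,t12}
  V123={t21} V126={t5} V134={t26} V145={t19} V156={t4} V235={t16} V245={t17} V246={t32} V346={t29} V356={t11}
C dims 6,15,10; δ0: rk 6, SNF 1^5·2; δ1: rk 9, SNF 1^9
Ȟ^0 = (6 − 6) − 0 = 0, so Ȟ^0 ≅ 0
Ȟ^1 = (15 − 9) − 6 = 0 plus torsion [2], so Ȟ^1 ≅ Z/2
Ȟ^2 = (10 − 0) − 9 = 1, so Ȟ^2 ≅ Z


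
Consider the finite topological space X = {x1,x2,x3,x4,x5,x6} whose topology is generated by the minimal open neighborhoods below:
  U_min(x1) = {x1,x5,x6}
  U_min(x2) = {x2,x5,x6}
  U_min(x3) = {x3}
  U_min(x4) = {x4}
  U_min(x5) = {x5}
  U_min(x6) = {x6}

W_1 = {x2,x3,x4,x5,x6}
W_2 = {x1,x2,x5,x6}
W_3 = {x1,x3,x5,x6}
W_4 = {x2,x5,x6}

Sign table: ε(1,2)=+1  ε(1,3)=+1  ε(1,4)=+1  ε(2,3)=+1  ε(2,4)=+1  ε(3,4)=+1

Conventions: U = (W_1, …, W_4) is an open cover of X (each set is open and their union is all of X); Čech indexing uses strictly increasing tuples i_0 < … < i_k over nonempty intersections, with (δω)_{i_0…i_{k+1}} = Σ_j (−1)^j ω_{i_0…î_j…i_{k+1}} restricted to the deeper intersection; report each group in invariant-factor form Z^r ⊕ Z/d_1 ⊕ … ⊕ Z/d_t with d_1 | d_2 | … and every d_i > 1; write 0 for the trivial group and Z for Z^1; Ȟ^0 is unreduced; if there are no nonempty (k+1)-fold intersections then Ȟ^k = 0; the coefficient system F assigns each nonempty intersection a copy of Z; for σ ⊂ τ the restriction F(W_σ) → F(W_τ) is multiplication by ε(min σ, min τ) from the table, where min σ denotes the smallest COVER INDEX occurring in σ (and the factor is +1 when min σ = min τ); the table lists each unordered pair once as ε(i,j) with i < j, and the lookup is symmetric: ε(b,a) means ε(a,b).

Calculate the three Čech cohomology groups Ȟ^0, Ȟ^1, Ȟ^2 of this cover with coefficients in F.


Ȟ^0 = Z,  Ȟ^1 = 0,  Ȟ^2 = 0

nerve simplices:
  W12={x2,x5,x6} W13={x3,x5,x6} W14={x2,x5,x6} W23={x1,x5,x6} W24={x2,x5,x6} W34={x5,x6}
  W123={x5,x6} W124={x2,x5,x6} W134={x5,x6} W234={x5,x6}
  W1234={x5,x6}
C dims 4,6,4,1; δ0: rk 3, SNF 1^3; δ1: rk 3, SNF 1^3; δ2: rk 1, SNF 1^1
degree 0: 4−3−0 = 1 → Ȟ^0 ≅ Z
degree 1: 6−3−3 = 0 → Ȟ^1 ≅ 0
degree 2: 4−1−3 = 0 → Ȟ^2 ≅ 0


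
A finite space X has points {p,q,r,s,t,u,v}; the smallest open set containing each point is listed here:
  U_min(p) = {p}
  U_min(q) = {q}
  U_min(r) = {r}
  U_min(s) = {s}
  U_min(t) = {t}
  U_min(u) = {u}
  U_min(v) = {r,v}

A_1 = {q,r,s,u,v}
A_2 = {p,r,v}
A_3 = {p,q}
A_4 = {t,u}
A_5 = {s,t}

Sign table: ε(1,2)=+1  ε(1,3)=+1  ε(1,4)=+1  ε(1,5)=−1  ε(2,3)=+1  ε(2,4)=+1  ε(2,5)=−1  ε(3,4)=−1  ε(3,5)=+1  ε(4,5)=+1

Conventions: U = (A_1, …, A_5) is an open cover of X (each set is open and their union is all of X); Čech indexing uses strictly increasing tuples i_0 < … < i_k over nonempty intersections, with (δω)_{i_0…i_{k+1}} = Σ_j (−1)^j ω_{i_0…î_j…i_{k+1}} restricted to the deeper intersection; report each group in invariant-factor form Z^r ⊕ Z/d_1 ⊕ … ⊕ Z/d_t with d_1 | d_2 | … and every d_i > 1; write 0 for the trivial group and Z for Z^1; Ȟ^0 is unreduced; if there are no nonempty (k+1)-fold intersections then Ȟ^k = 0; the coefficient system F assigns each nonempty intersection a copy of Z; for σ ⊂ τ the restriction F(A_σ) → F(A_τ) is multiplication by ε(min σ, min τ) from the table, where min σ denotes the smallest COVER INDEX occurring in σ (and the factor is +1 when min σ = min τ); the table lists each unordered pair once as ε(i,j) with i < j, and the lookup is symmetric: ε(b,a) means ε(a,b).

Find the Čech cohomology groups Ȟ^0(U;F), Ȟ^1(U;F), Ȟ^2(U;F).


Ȟ^0 = 0; Ȟ^1 = Z ⊕ Z/2; Ȟ^2 = 0

cover nerve:
  A12={r,v} A13={q} A14={u} A15={s} A23={p} A45={t}
C dims 5,6; δ0: rk 5, SNF 1^4·2
Ȟ^0: (5−5)−0=0 ⇒ 0
Ȟ^1: (6−0)−5=1 plus torsion [2] ⇒ Z ⊕ Z/2
Ȟ^2: (0−0)−0=0 ⇒ 0


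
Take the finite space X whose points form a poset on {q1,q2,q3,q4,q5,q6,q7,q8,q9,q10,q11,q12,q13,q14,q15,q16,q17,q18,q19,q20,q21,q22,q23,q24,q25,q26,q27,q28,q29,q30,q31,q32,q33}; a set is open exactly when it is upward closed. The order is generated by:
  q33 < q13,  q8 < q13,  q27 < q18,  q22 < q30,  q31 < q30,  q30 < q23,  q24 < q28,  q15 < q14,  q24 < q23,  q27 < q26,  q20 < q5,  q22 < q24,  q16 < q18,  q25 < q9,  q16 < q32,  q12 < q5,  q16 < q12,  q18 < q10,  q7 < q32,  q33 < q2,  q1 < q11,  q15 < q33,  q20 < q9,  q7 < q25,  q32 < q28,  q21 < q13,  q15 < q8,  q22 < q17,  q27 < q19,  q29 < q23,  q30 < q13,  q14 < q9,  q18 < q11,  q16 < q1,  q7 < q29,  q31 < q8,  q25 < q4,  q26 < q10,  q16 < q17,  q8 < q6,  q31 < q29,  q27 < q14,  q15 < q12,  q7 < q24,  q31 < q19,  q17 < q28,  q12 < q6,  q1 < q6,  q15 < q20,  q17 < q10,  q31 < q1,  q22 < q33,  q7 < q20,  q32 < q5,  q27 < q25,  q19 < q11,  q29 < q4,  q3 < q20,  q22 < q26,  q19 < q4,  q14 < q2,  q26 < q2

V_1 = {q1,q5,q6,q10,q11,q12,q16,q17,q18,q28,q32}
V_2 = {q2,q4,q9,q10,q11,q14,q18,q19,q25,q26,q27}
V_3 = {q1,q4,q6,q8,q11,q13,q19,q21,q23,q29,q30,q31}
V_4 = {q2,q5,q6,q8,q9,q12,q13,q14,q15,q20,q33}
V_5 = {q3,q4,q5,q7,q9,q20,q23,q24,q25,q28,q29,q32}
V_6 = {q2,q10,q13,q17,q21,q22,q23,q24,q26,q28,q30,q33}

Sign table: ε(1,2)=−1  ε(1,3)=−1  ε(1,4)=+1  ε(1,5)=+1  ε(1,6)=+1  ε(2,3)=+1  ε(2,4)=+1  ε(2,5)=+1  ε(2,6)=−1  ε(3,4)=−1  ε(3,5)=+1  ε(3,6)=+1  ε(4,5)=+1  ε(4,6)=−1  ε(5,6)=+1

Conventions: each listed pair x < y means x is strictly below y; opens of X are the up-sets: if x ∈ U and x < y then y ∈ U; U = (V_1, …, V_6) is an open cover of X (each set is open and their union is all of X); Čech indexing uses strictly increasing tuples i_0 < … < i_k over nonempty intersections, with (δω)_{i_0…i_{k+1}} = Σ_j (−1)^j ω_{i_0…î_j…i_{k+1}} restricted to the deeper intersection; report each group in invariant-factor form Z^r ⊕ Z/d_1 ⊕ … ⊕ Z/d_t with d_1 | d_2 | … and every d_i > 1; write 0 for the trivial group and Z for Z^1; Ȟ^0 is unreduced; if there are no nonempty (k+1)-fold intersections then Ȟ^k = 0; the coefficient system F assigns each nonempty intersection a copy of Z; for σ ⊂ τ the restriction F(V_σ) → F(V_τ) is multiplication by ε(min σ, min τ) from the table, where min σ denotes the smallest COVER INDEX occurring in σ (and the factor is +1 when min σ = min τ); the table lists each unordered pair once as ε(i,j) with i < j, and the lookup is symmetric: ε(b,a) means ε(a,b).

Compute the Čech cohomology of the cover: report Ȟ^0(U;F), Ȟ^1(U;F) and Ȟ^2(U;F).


nonempty intersections:
  V12={q10,q11,q18} V13={q1,q6,q11} V14={q5,q6,q12} V15={q5,q28,q32} V16={q10,q17,q28} V23={q4,q11,q19} V24={q2,q9,q14} V25={q4,q9,q25} V26={q2,q10,q26} V34={q6,q8,q13} V35={q4,q23,q29} V36={q13,q21,q23,q30} V45={q5,q9,q20} V46={q2,q13,q33} V56={q23,q24,q28}
  V123={q11} V126={q10} V134={q6} V145={q5} V156={q28} V235={q4} V245={q9} V246={q2} V346={q13} V356={q23}
C dims 6,15,10; δ0: rk 6, SNF 1^5·2; δ1: rk 9, SNF 1^9
Ȟ^0: (6−6)−0=0 ⇒ 0
Ȟ^1: (15−9)−6=0 plus torsion [2] ⇒ Z/2
Ȟ^2: (10−0)−9=1 ⇒ Z

Ȟ^0(U;F) ≅ 0, Ȟ^1(U;F) ≅ Z/2 and Ȟ^2(U;F) ≅ Z


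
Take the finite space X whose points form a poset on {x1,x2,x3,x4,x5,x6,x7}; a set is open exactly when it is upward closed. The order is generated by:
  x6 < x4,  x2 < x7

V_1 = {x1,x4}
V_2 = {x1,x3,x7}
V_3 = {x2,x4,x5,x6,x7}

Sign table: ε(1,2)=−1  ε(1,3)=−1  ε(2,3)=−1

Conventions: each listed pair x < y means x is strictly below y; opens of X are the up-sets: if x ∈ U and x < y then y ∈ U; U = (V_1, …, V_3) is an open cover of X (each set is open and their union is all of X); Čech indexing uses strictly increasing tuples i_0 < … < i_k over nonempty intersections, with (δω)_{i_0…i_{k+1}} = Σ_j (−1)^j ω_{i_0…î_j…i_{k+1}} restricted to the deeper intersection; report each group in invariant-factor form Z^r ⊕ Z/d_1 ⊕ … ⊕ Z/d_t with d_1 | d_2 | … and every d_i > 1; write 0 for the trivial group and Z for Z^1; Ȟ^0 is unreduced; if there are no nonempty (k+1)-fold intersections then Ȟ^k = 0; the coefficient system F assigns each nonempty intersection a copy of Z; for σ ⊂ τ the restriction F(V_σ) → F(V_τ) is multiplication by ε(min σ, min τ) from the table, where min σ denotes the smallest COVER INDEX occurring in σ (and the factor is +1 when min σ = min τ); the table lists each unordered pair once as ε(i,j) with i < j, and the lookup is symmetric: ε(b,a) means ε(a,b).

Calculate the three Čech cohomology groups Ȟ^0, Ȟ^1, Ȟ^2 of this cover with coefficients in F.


Ȟ^0(U;F) ≅ 0,  Ȟ^1(U;F) ≅ Z/2,  Ȟ^2(U;F) ≅ 0

nerve simplices:
  V12={x1} V13={x4} V23={x7}
C dims 3,3; δ0: rk 3, SNF 1^2·2
degree 0: 3−3−0 = 0 → Ȟ^0 ≅ 0
degree 1: 3−0−3 = 0 plus torsion [2] → Ȟ^1 ≅ Z/2
degree 2: 0−0−0 = 0 → Ȟ^2 ≅ 0


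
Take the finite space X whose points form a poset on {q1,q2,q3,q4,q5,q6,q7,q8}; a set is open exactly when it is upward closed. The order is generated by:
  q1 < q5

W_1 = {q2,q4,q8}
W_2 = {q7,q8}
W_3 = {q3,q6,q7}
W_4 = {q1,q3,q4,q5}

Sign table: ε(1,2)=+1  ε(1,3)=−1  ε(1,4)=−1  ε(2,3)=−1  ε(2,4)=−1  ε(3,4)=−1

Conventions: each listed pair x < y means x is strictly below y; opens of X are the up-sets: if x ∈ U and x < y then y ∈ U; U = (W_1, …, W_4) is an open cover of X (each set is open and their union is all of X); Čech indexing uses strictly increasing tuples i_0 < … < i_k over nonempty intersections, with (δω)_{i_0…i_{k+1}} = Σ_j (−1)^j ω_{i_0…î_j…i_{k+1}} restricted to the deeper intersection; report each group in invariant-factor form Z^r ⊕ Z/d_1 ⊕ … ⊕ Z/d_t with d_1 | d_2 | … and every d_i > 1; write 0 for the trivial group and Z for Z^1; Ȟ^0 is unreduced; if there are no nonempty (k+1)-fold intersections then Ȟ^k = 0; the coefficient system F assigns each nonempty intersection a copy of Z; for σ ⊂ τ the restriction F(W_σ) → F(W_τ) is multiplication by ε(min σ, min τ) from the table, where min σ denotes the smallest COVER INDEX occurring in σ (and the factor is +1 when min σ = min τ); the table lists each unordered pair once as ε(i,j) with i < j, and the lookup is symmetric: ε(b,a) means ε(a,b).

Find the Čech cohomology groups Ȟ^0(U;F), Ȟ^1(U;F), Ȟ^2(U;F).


nonempty overlaps:
  W12={q8} W14={q4} W23={q7} W34={q3}
C dims 4,4; δ0: rk 4, SNF 1^3·2
degree 0: 4−4−0 = 0 → Ȟ^0 ≅ 0
degree 1: 4−0−4 = 0 plus torsion [2] → Ȟ^1 ≅ Z/2
degree 2: 0−0−0 = 0 → Ȟ^2 ≅ 0

Ȟ^0 = 0; Ȟ^1 = Z/2; Ȟ^2 = 0
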